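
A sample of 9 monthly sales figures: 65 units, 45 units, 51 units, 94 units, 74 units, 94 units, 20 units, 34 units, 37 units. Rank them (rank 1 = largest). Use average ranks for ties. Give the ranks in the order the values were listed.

4, 6, 5, 1.5, 3, 1.5, 9, 8, 7

Sorted (descending): 94, 94, 74, 65, 51, 45, 37, 34, 20
The 2 values of 94 occupy positions 1–2 → average rank (1+2)/2 = 1.5.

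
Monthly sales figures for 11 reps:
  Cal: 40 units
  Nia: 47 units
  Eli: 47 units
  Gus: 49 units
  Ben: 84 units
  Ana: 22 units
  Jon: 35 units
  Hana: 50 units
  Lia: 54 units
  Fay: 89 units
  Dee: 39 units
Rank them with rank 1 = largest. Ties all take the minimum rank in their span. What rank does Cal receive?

Sorted (descending): 89, 84, 54, 50, 49, 47, 47, 40, 39, 35, 22
The 2 values of 47 occupy positions 6–7 → each gets rank 6.
Cal has value 40 units → rank 8.

8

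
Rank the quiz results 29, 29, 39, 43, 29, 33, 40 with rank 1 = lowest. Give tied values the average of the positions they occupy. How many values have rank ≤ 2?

Sorted (ascending): 29, 29, 29, 33, 39, 40, 43
The 3 values of 29 occupy positions 1–3 → average rank 2.
Ranks ≤ 2: {2, 2, 2} → 3 values.

3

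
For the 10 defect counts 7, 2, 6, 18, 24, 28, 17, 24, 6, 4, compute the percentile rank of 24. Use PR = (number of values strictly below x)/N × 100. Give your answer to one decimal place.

N = 10.
Strictly below 24: 7. Equal to 24: 2.
PR = 7/10 × 100 = 70.0

70.0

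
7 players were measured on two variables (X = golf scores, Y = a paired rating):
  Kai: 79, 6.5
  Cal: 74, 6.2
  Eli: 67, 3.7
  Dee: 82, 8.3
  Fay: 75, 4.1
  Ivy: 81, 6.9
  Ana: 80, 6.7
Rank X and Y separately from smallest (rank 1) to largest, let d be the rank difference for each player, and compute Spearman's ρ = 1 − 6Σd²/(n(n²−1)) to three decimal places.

0.964

Ranks of variable 1: 4, 2, 1, 7, 3, 6, 5
Ranks of variable 2: 4, 3, 1, 7, 2, 6, 5
d = r₁ − r₂: 0, -1, 0, 0, 1, 0, 0
d²: 0, 1, 0, 0, 1, 0, 0; Σd² = 2
ρ = 1 − 6·2/(7·48) = 1 − 12/336 = 0.964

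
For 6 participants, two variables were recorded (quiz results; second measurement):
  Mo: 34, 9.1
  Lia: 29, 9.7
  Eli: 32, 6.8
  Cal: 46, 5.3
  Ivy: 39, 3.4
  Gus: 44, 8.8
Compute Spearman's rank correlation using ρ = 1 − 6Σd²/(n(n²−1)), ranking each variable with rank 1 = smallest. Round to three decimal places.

-0.600

Ranks of variable 1: 3, 1, 2, 6, 4, 5
Ranks of variable 2: 5, 6, 3, 2, 1, 4
d = r₁ − r₂: -2, -5, -1, 4, 3, 1
d²: 4, 25, 1, 16, 9, 1; Σd² = 56
ρ = 1 − 6·56/(6·35) = 1 − 336/210 = -0.600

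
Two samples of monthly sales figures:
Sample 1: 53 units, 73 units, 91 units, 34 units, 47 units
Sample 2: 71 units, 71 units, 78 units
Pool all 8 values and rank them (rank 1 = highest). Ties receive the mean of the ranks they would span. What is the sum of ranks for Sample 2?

11

Sorted (descending): 91, 78, 73, 71, 71, 53, 47, 34
The 2 values of 71 occupy positions 4–5 → average rank (4+5)/2 = 4.5.
Sample 2 values → pooled ranks: 71→4.5, 71→4.5, 78→2
Rank sum = 4.5 + 4.5 + 2 = 11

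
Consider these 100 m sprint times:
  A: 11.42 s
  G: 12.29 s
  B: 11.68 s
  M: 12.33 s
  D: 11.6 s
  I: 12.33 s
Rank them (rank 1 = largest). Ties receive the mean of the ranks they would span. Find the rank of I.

Sorted (descending): 12.33, 12.33, 12.29, 11.68, 11.6, 11.42
The 2 values of 12.33 occupy positions 1–2 → average rank (1+2)/2 = 1.5.
I has value 12.33 s → rank 1.5.

1.5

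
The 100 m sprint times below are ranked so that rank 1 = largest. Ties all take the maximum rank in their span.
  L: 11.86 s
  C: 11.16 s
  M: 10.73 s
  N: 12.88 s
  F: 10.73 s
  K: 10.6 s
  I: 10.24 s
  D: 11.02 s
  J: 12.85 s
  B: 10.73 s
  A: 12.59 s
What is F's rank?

9

Sorted (descending): 12.88, 12.85, 12.59, 11.86, 11.16, 11.02, 10.73, 10.73, 10.73, 10.6, 10.24
The 3 values of 10.73 occupy positions 7–9 → each gets rank 9.
F has value 10.73 s → rank 9.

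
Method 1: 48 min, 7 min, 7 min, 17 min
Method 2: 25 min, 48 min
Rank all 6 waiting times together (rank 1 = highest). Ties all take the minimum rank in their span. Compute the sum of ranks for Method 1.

Sorted (descending): 48, 48, 25, 17, 7, 7
The 2 values of 48 occupy positions 1–2 → each gets rank 1.
The 2 values of 7 occupy positions 5–6 → each gets rank 5.
Method 1 values → pooled ranks: 48→1, 7→5, 7→5, 17→4
Rank sum = 1 + 5 + 5 + 4 = 15

15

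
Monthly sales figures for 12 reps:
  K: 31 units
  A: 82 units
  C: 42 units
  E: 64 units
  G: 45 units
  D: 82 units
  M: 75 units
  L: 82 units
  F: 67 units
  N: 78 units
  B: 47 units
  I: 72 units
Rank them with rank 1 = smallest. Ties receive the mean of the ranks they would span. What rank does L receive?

Sorted (ascending): 31, 42, 45, 47, 64, 67, 72, 75, 78, 82, 82, 82
The 3 values of 82 occupy positions 10–12 → average rank 11.
L has value 82 units → rank 11.

11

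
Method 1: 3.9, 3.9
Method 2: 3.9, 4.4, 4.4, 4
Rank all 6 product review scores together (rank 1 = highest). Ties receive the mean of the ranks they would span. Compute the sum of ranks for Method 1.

Sorted (descending): 4.4, 4.4, 4, 3.9, 3.9, 3.9
The 2 values of 4.4 occupy positions 1–2 → average rank (1+2)/2 = 1.5.
The 3 values of 3.9 occupy positions 4–6 → average rank 5.
Method 1 values → pooled ranks: 3.9→5, 3.9→5
Rank sum = 5 + 5 = 10

10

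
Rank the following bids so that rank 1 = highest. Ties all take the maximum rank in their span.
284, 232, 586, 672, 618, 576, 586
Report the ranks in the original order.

6, 7, 4, 1, 2, 5, 4

Sorted (descending): 672, 618, 586, 586, 576, 284, 232
The 2 values of 586 occupy positions 3–4 → each gets rank 4.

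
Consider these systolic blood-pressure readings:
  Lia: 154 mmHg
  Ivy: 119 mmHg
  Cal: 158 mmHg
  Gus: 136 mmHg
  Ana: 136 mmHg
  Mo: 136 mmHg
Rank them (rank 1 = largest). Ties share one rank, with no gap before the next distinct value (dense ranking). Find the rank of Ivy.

4

Sorted (descending): 158, 154, 136, 136, 136, 119
The 3 values of 136 share dense rank 3.
Remaining distinct values take the next consecutive integers.
Ivy has value 119 mmHg → rank 4.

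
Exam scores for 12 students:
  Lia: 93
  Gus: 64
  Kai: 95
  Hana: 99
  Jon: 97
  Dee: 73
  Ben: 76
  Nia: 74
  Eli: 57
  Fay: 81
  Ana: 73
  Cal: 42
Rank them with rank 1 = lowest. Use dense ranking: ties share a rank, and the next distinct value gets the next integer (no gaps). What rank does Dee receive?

4

Sorted (ascending): 42, 57, 64, 73, 73, 74, 76, 81, 93, 95, 97, 99
The 2 values of 73 share dense rank 4.
Remaining distinct values take the next consecutive integers.
Dee has value 73 → rank 4.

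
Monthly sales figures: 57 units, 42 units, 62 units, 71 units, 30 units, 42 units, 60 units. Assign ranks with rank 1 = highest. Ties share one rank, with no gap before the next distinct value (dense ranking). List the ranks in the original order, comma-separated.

Sorted (descending): 71, 62, 60, 57, 42, 42, 30
The 2 values of 42 share dense rank 5.
Remaining distinct values take the next consecutive integers.

4, 5, 2, 1, 6, 5, 3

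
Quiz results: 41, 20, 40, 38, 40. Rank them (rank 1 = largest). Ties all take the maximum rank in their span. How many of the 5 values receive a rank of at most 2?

1

Sorted (descending): 41, 40, 40, 38, 20
The 2 values of 40 occupy positions 2–3 → each gets rank 3.
Ranks ≤ 2: {1} → 1 value.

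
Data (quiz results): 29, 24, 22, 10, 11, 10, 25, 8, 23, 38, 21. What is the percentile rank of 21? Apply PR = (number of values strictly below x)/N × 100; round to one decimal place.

36.4

N = 11.
Strictly below 21: 4. Equal to 21: 1.
PR = 4/11 × 100 = 36.4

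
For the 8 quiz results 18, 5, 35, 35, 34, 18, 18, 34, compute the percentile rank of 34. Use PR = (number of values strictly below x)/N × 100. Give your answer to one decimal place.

N = 8.
Strictly below 34: 4. Equal to 34: 2.
PR = 4/8 × 100 = 50.0

50.0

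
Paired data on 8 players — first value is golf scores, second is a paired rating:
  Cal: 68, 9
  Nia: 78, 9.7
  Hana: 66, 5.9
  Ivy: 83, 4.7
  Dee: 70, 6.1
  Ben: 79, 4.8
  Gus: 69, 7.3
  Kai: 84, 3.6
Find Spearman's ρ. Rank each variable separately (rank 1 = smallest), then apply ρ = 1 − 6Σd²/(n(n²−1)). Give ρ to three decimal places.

-0.619

Ranks of variable 1: 2, 5, 1, 7, 4, 6, 3, 8
Ranks of variable 2: 7, 8, 4, 2, 5, 3, 6, 1
d = r₁ − r₂: -5, -3, -3, 5, -1, 3, -3, 7
d²: 25, 9, 9, 25, 1, 9, 9, 49; Σd² = 136
ρ = 1 − 6·136/(8·63) = 1 − 816/504 = -0.619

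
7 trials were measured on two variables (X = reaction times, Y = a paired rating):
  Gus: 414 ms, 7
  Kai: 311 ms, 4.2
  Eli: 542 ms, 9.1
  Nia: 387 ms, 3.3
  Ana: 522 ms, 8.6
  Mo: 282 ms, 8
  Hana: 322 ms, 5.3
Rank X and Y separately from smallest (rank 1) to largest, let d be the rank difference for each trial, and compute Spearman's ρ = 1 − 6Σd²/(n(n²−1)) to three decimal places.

Ranks of variable 1: 5, 2, 7, 4, 6, 1, 3
Ranks of variable 2: 4, 2, 7, 1, 6, 5, 3
d = r₁ − r₂: 1, 0, 0, 3, 0, -4, 0
d²: 1, 0, 0, 9, 0, 16, 0; Σd² = 26
ρ = 1 − 6·26/(7·48) = 1 − 156/336 = 0.536

0.536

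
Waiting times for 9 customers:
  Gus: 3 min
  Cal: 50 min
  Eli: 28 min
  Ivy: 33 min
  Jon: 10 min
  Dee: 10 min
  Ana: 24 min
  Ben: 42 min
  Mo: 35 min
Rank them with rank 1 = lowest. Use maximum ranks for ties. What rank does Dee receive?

Sorted (ascending): 3, 10, 10, 24, 28, 33, 35, 42, 50
The 2 values of 10 occupy positions 2–3 → each gets rank 3.
Dee has value 10 min → rank 3.

3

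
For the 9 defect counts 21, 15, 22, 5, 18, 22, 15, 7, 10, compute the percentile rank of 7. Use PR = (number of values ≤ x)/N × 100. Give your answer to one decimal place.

22.2

N = 9.
Strictly below 7: 1. Equal to 7: 1.
PR = 2/9 × 100 = 22.2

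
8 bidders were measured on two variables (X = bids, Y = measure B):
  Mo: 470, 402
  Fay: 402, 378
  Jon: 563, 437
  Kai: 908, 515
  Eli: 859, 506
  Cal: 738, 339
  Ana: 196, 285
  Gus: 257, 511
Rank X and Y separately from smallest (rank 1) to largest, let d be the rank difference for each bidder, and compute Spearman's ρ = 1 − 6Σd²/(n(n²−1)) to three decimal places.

0.500

Ranks of variable 1: 4, 3, 5, 8, 7, 6, 1, 2
Ranks of variable 2: 4, 3, 5, 8, 6, 2, 1, 7
d = r₁ − r₂: 0, 0, 0, 0, 1, 4, 0, -5
d²: 0, 0, 0, 0, 1, 16, 0, 25; Σd² = 42
ρ = 1 − 6·42/(8·63) = 1 − 252/504 = 0.500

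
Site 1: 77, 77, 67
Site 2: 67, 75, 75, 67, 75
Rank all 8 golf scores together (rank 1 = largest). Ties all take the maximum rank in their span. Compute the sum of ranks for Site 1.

Sorted (descending): 77, 77, 75, 75, 75, 67, 67, 67
The 2 values of 77 occupy positions 1–2 → each gets rank 2.
The 3 values of 75 occupy positions 3–5 → each gets rank 5.
The 3 values of 67 occupy positions 6–8 → each gets rank 8.
Site 1 values → pooled ranks: 77→2, 77→2, 67→8
Rank sum = 2 + 2 + 8 = 12

12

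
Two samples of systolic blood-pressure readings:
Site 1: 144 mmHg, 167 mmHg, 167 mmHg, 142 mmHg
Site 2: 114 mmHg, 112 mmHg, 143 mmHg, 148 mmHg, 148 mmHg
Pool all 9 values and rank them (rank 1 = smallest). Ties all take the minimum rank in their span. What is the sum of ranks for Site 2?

Sorted (ascending): 112, 114, 142, 143, 144, 148, 148, 167, 167
The 2 values of 148 occupy positions 6–7 → each gets rank 6.
The 2 values of 167 occupy positions 8–9 → each gets rank 8.
Site 2 values → pooled ranks: 114→2, 112→1, 143→4, 148→6, 148→6
Rank sum = 2 + 1 + 4 + 6 + 6 = 19

19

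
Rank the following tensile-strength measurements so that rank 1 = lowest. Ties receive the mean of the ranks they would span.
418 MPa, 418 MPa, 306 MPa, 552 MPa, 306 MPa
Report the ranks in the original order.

3.5, 3.5, 1.5, 5, 1.5

Sorted (ascending): 306, 306, 418, 418, 552
The 2 values of 306 occupy positions 1–2 → average rank (1+2)/2 = 1.5.
The 2 values of 418 occupy positions 3–4 → average rank (3+4)/2 = 3.5.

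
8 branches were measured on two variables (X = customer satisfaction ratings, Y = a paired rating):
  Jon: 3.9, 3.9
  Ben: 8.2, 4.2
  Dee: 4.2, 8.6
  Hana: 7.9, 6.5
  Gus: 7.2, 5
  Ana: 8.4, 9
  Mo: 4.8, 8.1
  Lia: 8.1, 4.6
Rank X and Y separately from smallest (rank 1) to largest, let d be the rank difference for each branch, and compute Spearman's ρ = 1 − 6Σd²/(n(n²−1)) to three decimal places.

Ranks of variable 1: 1, 7, 2, 5, 4, 8, 3, 6
Ranks of variable 2: 1, 2, 7, 5, 4, 8, 6, 3
d = r₁ − r₂: 0, 5, -5, 0, 0, 0, -3, 3
d²: 0, 25, 25, 0, 0, 0, 9, 9; Σd² = 68
ρ = 1 − 6·68/(8·63) = 1 − 408/504 = 0.190

0.190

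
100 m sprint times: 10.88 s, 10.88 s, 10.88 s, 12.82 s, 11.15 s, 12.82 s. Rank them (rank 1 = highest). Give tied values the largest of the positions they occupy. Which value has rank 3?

Sorted (descending): 12.82, 12.82, 11.15, 10.88, 10.88, 10.88
The 2 values of 12.82 occupy positions 1–2 → each gets rank 2.
The 3 values of 10.88 occupy positions 4–6 → each gets rank 6.
Rank 3 → value 11.15.

11.15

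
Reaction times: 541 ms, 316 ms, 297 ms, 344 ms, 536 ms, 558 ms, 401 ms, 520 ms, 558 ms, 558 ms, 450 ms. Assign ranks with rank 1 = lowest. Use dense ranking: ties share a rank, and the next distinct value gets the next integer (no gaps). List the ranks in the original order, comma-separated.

8, 2, 1, 3, 7, 9, 4, 6, 9, 9, 5

Sorted (ascending): 297, 316, 344, 401, 450, 520, 536, 541, 558, 558, 558
The 3 values of 558 share dense rank 9.
Remaining distinct values take the next consecutive integers.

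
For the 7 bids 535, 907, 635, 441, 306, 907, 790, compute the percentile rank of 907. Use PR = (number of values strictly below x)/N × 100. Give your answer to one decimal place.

71.4

N = 7.
Strictly below 907: 5. Equal to 907: 2.
PR = 5/7 × 100 = 71.4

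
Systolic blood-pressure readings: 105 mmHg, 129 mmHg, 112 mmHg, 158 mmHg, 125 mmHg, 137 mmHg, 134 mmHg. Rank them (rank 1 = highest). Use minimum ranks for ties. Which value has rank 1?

Sorted (descending): 158, 137, 134, 129, 125, 112, 105
No ties — each value takes its position as its rank.
Rank 1 → value 158.

158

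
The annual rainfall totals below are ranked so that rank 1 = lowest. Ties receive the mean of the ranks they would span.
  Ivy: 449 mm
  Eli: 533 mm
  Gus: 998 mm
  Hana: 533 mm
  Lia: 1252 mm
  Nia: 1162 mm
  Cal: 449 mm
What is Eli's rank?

Sorted (ascending): 449, 449, 533, 533, 998, 1162, 1252
The 2 values of 449 occupy positions 1–2 → average rank (1+2)/2 = 1.5.
The 2 values of 533 occupy positions 3–4 → average rank (3+4)/2 = 3.5.
Eli has value 533 mm → rank 3.5.

3.5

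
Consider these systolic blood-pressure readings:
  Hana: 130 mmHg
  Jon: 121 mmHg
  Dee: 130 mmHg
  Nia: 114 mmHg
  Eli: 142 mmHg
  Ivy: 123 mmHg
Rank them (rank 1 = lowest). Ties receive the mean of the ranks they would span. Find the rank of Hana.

4.5

Sorted (ascending): 114, 121, 123, 130, 130, 142
The 2 values of 130 occupy positions 4–5 → average rank (4+5)/2 = 4.5.
Hana has value 130 mmHg → rank 4.5.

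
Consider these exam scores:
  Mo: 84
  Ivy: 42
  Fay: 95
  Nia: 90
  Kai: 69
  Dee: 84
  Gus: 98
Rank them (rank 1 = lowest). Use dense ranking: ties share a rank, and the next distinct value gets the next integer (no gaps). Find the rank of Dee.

Sorted (ascending): 42, 69, 84, 84, 90, 95, 98
The 2 values of 84 share dense rank 3.
Remaining distinct values take the next consecutive integers.
Dee has value 84 → rank 3.

3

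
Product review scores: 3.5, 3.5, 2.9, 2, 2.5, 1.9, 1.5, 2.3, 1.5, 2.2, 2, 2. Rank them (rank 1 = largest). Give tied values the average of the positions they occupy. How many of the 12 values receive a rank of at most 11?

10

Sorted (descending): 3.5, 3.5, 2.9, 2.5, 2.3, 2.2, 2, 2, 2, 1.9, 1.5, 1.5
The 2 values of 3.5 occupy positions 1–2 → average rank (1+2)/2 = 1.5.
The 3 values of 2 occupy positions 7–9 → average rank 8.
The 2 values of 1.5 occupy positions 11–12 → average rank (11+12)/2 = 11.5.
Ranks ≤ 11: {1.5, 1.5, 3, 4, 5, 6, 8, 8, 8, 10} → 10 values.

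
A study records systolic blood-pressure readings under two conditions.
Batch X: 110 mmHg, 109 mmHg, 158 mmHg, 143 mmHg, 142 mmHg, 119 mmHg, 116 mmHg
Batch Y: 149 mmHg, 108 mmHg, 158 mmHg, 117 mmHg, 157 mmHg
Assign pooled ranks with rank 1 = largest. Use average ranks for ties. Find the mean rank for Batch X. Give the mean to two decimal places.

Sorted (descending): 158, 158, 157, 149, 143, 142, 119, 117, 116, 110, 109, 108
The 2 values of 158 occupy positions 1–2 → average rank (1+2)/2 = 1.5.
Batch X values → pooled ranks: 110→10, 109→11, 158→1.5, 143→5, 142→6, 119→7, 116→9
Mean rank = (10 + 11 + 1.5 + 5 + 6 + 7 + 9) / 7 = 7.07

7.07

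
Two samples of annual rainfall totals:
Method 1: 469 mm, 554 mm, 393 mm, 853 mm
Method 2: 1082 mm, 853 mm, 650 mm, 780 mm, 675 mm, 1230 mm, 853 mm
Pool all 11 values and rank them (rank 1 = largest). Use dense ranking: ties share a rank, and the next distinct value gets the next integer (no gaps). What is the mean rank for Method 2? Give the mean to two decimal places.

3.43

Sorted (descending): 1230, 1082, 853, 853, 853, 780, 675, 650, 554, 469, 393
The 3 values of 853 share dense rank 3.
Remaining distinct values take the next consecutive integers.
Method 2 values → pooled ranks: 1082→2, 853→3, 650→6, 780→4, 675→5, 1230→1, 853→3
Mean rank = (2 + 3 + 6 + 4 + 5 + 1 + 3) / 7 = 3.43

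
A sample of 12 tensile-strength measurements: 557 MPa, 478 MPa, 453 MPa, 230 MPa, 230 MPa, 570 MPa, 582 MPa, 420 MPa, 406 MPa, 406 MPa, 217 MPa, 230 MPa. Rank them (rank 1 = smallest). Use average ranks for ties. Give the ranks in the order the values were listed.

10, 9, 8, 3, 3, 11, 12, 7, 5.5, 5.5, 1, 3

Sorted (ascending): 217, 230, 230, 230, 406, 406, 420, 453, 478, 557, 570, 582
The 3 values of 230 occupy positions 2–4 → average rank 3.
The 2 values of 406 occupy positions 5–6 → average rank (5+6)/2 = 5.5.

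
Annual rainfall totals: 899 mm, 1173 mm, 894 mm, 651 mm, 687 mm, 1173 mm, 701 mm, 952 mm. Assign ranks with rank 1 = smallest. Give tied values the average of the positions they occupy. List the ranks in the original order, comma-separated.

Sorted (ascending): 651, 687, 701, 894, 899, 952, 1173, 1173
The 2 values of 1173 occupy positions 7–8 → average rank (7+8)/2 = 7.5.

5, 7.5, 4, 1, 2, 7.5, 3, 6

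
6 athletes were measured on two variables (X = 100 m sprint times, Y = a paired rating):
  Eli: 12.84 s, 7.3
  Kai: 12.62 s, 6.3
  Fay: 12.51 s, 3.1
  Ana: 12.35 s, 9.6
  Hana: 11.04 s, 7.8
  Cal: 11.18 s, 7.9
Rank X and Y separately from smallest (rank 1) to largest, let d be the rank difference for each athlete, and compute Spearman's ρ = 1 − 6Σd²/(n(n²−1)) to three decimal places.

-0.543

Ranks of variable 1: 6, 5, 4, 3, 1, 2
Ranks of variable 2: 3, 2, 1, 6, 4, 5
d = r₁ − r₂: 3, 3, 3, -3, -3, -3
d²: 9, 9, 9, 9, 9, 9; Σd² = 54
ρ = 1 − 6·54/(6·35) = 1 − 324/210 = -0.543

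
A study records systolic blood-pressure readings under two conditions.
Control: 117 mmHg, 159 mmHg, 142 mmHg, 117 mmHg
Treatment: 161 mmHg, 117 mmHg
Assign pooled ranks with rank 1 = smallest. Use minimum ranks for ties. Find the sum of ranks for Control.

11

Sorted (ascending): 117, 117, 117, 142, 159, 161
The 3 values of 117 occupy positions 1–3 → each gets rank 1.
Control values → pooled ranks: 117→1, 159→5, 142→4, 117→1
Rank sum = 1 + 5 + 4 + 1 = 11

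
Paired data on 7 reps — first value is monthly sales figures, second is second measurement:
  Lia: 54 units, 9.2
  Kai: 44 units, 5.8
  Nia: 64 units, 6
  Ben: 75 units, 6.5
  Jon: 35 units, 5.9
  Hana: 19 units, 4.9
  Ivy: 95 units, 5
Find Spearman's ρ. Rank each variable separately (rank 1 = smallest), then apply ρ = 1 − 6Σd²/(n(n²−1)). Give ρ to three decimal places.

Ranks of variable 1: 4, 3, 5, 6, 2, 1, 7
Ranks of variable 2: 7, 3, 5, 6, 4, 1, 2
d = r₁ − r₂: -3, 0, 0, 0, -2, 0, 5
d²: 9, 0, 0, 0, 4, 0, 25; Σd² = 38
ρ = 1 − 6·38/(7·48) = 1 − 228/336 = 0.321

0.321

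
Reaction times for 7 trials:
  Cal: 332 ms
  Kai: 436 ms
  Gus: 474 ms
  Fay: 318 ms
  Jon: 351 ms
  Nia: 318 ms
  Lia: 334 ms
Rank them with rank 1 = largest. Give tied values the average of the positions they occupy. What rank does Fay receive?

Sorted (descending): 474, 436, 351, 334, 332, 318, 318
The 2 values of 318 occupy positions 6–7 → average rank (6+7)/2 = 6.5.
Fay has value 318 ms → rank 6.5.

6.5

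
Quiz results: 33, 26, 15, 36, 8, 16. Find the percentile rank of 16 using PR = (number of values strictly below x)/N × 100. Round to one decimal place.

33.3

N = 6.
Strictly below 16: 2. Equal to 16: 1.
PR = 2/6 × 100 = 33.3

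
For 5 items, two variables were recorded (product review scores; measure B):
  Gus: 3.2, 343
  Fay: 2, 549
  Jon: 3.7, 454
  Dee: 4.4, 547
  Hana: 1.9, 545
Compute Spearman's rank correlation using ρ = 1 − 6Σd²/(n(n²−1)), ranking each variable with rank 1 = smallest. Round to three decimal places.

Ranks of variable 1: 3, 2, 4, 5, 1
Ranks of variable 2: 1, 5, 2, 4, 3
d = r₁ − r₂: 2, -3, 2, 1, -2
d²: 4, 9, 4, 1, 4; Σd² = 22
ρ = 1 − 6·22/(5·24) = 1 − 132/120 = -0.100

-0.100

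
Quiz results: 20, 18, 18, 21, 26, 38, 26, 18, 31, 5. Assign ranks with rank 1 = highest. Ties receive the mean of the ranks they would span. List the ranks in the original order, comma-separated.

6, 8, 8, 5, 3.5, 1, 3.5, 8, 2, 10

Sorted (descending): 38, 31, 26, 26, 21, 20, 18, 18, 18, 5
The 2 values of 26 occupy positions 3–4 → average rank (3+4)/2 = 3.5.
The 3 values of 18 occupy positions 7–9 → average rank 8.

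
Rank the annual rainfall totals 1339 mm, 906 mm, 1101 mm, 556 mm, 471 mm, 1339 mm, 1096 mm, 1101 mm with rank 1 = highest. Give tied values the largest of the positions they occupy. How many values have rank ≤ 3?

2

Sorted (descending): 1339, 1339, 1101, 1101, 1096, 906, 556, 471
The 2 values of 1339 occupy positions 1–2 → each gets rank 2.
The 2 values of 1101 occupy positions 3–4 → each gets rank 4.
Ranks ≤ 3: {2, 2} → 2 values.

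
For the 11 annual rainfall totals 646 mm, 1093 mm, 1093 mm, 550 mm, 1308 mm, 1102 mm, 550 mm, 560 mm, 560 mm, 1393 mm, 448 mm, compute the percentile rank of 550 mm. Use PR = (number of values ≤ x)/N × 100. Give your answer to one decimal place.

N = 11.
Strictly below 550: 1. Equal to 550: 2.
PR = 3/11 × 100 = 27.3

27.3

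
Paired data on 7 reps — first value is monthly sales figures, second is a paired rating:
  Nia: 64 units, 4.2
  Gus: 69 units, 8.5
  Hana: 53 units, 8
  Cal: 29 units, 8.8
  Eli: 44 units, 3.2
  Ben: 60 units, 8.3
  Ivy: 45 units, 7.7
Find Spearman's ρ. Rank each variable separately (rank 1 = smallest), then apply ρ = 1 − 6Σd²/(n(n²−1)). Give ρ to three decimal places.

Ranks of variable 1: 6, 7, 4, 1, 2, 5, 3
Ranks of variable 2: 2, 6, 4, 7, 1, 5, 3
d = r₁ − r₂: 4, 1, 0, -6, 1, 0, 0
d²: 16, 1, 0, 36, 1, 0, 0; Σd² = 54
ρ = 1 − 6·54/(7·48) = 1 − 324/336 = 0.036

0.036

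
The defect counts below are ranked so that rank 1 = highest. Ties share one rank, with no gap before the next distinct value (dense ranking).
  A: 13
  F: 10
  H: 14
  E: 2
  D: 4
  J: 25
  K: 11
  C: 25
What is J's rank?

Sorted (descending): 25, 25, 14, 13, 11, 10, 4, 2
The 2 values of 25 share dense rank 1.
Remaining distinct values take the next consecutive integers.
J has value 25 → rank 1.

1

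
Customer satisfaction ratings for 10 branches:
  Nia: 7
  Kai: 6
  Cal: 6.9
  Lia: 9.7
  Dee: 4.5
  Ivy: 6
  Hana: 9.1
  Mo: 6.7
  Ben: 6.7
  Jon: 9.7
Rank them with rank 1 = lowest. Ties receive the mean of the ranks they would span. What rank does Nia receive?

7

Sorted (ascending): 4.5, 6, 6, 6.7, 6.7, 6.9, 7, 9.1, 9.7, 9.7
The 2 values of 6 occupy positions 2–3 → average rank (2+3)/2 = 2.5.
The 2 values of 6.7 occupy positions 4–5 → average rank (4+5)/2 = 4.5.
The 2 values of 9.7 occupy positions 9–10 → average rank (9+10)/2 = 9.5.
Nia has value 7 → rank 7.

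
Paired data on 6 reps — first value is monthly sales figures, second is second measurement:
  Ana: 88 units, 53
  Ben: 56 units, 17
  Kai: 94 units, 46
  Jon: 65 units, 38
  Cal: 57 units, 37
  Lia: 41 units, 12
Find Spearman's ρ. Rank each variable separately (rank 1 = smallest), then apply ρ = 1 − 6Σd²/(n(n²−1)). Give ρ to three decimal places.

0.943

Ranks of variable 1: 5, 2, 6, 4, 3, 1
Ranks of variable 2: 6, 2, 5, 4, 3, 1
d = r₁ − r₂: -1, 0, 1, 0, 0, 0
d²: 1, 0, 1, 0, 0, 0; Σd² = 2
ρ = 1 − 6·2/(6·35) = 1 − 12/210 = 0.943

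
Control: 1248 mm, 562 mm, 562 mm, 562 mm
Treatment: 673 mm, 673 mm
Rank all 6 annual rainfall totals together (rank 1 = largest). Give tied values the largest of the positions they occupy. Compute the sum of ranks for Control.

19

Sorted (descending): 1248, 673, 673, 562, 562, 562
The 2 values of 673 occupy positions 2–3 → each gets rank 3.
The 3 values of 562 occupy positions 4–6 → each gets rank 6.
Control values → pooled ranks: 1248→1, 562→6, 562→6, 562→6
Rank sum = 1 + 6 + 6 + 6 = 19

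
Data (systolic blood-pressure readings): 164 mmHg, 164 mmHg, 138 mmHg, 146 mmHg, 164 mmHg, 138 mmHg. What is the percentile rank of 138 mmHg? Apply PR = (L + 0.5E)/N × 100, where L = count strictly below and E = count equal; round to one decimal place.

16.7

N = 6.
Strictly below 138: 0. Equal to 138: 2.
PR = (0 + 0.5·2)/6 × 100 = 16.7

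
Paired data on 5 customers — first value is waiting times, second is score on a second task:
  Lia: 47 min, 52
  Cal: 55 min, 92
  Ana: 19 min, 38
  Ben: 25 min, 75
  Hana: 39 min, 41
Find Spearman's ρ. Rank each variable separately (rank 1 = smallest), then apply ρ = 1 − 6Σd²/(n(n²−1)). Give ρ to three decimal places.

0.700

Ranks of variable 1: 4, 5, 1, 2, 3
Ranks of variable 2: 3, 5, 1, 4, 2
d = r₁ − r₂: 1, 0, 0, -2, 1
d²: 1, 0, 0, 4, 1; Σd² = 6
ρ = 1 − 6·6/(5·24) = 1 − 36/120 = 0.700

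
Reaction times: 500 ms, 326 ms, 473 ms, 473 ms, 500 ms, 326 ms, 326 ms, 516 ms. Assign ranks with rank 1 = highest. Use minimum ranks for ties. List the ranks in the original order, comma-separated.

2, 6, 4, 4, 2, 6, 6, 1

Sorted (descending): 516, 500, 500, 473, 473, 326, 326, 326
The 2 values of 500 occupy positions 2–3 → each gets rank 2.
The 2 values of 473 occupy positions 4–5 → each gets rank 4.
The 3 values of 326 occupy positions 6–8 → each gets rank 6.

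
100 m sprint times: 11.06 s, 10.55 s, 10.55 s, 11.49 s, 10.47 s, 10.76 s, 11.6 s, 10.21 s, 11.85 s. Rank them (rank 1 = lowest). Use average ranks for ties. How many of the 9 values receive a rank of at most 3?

Sorted (ascending): 10.21, 10.47, 10.55, 10.55, 10.76, 11.06, 11.49, 11.6, 11.85
The 2 values of 10.55 occupy positions 3–4 → average rank (3+4)/2 = 3.5.
Ranks ≤ 3: {1, 2} → 2 values.

2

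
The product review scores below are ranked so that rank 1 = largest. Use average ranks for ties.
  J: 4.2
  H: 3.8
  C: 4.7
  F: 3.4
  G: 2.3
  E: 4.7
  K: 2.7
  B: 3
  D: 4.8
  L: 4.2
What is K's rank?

Sorted (descending): 4.8, 4.7, 4.7, 4.2, 4.2, 3.8, 3.4, 3, 2.7, 2.3
The 2 values of 4.7 occupy positions 2–3 → average rank (2+3)/2 = 2.5.
The 2 values of 4.2 occupy positions 4–5 → average rank (4+5)/2 = 4.5.
K has value 2.7 → rank 9.

9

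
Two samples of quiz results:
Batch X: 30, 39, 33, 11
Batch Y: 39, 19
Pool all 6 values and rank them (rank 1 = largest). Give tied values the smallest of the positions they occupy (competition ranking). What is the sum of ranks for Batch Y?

Sorted (descending): 39, 39, 33, 30, 19, 11
The 2 values of 39 occupy positions 1–2 → each gets rank 1.
Batch Y values → pooled ranks: 39→1, 19→5
Rank sum = 1 + 5 = 6

6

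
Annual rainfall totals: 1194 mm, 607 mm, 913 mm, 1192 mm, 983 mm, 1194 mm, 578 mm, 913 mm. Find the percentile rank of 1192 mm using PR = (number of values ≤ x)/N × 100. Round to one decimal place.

75.0

N = 8.
Strictly below 1192: 5. Equal to 1192: 1.
PR = 6/8 × 100 = 75.0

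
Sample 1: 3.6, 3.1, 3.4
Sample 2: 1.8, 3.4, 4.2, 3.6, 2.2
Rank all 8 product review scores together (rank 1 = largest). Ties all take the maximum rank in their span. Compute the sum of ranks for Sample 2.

Sorted (descending): 4.2, 3.6, 3.6, 3.4, 3.4, 3.1, 2.2, 1.8
The 2 values of 3.6 occupy positions 2–3 → each gets rank 3.
The 2 values of 3.4 occupy positions 4–5 → each gets rank 5.
Sample 2 values → pooled ranks: 1.8→8, 3.4→5, 4.2→1, 3.6→3, 2.2→7
Rank sum = 8 + 5 + 1 + 3 + 7 = 24

24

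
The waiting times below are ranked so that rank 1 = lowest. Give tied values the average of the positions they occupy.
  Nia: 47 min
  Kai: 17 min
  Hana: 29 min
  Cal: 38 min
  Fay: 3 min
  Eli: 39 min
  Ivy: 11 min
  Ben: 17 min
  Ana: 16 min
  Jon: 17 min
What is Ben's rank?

Sorted (ascending): 3, 11, 16, 17, 17, 17, 29, 38, 39, 47
The 3 values of 17 occupy positions 4–6 → average rank 5.
Ben has value 17 min → rank 5.

5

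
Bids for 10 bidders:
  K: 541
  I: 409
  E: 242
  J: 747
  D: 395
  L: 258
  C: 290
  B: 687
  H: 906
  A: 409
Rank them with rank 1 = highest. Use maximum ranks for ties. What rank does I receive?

6

Sorted (descending): 906, 747, 687, 541, 409, 409, 395, 290, 258, 242
The 2 values of 409 occupy positions 5–6 → each gets rank 6.
I has value 409 → rank 6.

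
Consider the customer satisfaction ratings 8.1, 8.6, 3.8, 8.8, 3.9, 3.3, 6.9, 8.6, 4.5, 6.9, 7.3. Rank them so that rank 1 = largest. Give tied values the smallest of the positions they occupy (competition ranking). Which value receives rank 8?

Sorted (descending): 8.8, 8.6, 8.6, 8.1, 7.3, 6.9, 6.9, 4.5, 3.9, 3.8, 3.3
The 2 values of 8.6 occupy positions 2–3 → each gets rank 2.
The 2 values of 6.9 occupy positions 6–7 → each gets rank 6.
Rank 8 → value 4.5.

4.5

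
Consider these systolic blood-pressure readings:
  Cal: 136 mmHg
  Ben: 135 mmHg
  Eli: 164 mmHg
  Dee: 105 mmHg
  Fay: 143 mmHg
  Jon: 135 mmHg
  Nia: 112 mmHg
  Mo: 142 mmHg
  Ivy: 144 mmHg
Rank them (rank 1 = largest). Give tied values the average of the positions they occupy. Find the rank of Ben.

6.5

Sorted (descending): 164, 144, 143, 142, 136, 135, 135, 112, 105
The 2 values of 135 occupy positions 6–7 → average rank (6+7)/2 = 6.5.
Ben has value 135 mmHg → rank 6.5.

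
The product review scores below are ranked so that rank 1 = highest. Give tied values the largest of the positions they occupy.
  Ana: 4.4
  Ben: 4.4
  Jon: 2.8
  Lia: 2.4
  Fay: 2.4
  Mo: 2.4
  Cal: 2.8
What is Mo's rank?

7

Sorted (descending): 4.4, 4.4, 2.8, 2.8, 2.4, 2.4, 2.4
The 2 values of 4.4 occupy positions 1–2 → each gets rank 2.
The 2 values of 2.8 occupy positions 3–4 → each gets rank 4.
The 3 values of 2.4 occupy positions 5–7 → each gets rank 7.
Mo has value 2.4 → rank 7.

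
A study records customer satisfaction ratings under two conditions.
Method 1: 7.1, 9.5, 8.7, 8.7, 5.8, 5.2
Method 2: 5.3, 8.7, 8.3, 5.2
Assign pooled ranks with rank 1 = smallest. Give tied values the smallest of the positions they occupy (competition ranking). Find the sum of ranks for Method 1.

Sorted (ascending): 5.2, 5.2, 5.3, 5.8, 7.1, 8.3, 8.7, 8.7, 8.7, 9.5
The 2 values of 5.2 occupy positions 1–2 → each gets rank 1.
The 3 values of 8.7 occupy positions 7–9 → each gets rank 7.
Method 1 values → pooled ranks: 7.1→5, 9.5→10, 8.7→7, 8.7→7, 5.8→4, 5.2→1
Rank sum = 5 + 10 + 7 + 7 + 4 + 1 = 34

34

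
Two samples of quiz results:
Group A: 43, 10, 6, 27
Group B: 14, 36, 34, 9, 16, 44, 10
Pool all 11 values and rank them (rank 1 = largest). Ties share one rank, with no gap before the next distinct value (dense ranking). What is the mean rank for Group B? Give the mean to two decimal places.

5.43

Sorted (descending): 44, 43, 36, 34, 27, 16, 14, 10, 10, 9, 6
The 2 values of 10 share dense rank 8.
Remaining distinct values take the next consecutive integers.
Group B values → pooled ranks: 14→7, 36→3, 34→4, 9→9, 16→6, 44→1, 10→8
Mean rank = (7 + 3 + 4 + 9 + 6 + 1 + 8) / 7 = 5.43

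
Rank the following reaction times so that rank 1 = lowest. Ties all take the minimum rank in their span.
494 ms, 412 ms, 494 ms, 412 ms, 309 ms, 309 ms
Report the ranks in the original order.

Sorted (ascending): 309, 309, 412, 412, 494, 494
The 2 values of 309 occupy positions 1–2 → each gets rank 1.
The 2 values of 412 occupy positions 3–4 → each gets rank 3.
The 2 values of 494 occupy positions 5–6 → each gets rank 5.

5, 3, 5, 3, 1, 1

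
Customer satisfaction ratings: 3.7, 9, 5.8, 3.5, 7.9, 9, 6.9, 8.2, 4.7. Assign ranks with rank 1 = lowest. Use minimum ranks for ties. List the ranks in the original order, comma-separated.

Sorted (ascending): 3.5, 3.7, 4.7, 5.8, 6.9, 7.9, 8.2, 9, 9
The 2 values of 9 occupy positions 8–9 → each gets rank 8.

2, 8, 4, 1, 6, 8, 5, 7, 3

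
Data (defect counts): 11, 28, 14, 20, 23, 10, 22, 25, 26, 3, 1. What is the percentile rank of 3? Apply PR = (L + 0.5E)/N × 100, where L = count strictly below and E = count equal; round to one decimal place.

13.6

N = 11.
Strictly below 3: 1. Equal to 3: 1.
PR = (1 + 0.5·1)/11 × 100 = 13.6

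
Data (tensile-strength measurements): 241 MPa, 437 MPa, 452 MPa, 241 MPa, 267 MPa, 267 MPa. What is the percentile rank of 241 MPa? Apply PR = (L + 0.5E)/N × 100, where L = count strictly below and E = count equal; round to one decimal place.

16.7

N = 6.
Strictly below 241: 0. Equal to 241: 2.
PR = (0 + 0.5·2)/6 × 100 = 16.7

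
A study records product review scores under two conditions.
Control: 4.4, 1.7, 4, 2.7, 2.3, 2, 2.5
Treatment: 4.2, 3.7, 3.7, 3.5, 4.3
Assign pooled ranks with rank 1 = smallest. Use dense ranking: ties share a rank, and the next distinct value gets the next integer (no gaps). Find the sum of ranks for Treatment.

39

Sorted (ascending): 1.7, 2, 2.3, 2.5, 2.7, 3.5, 3.7, 3.7, 4, 4.2, 4.3, 4.4
The 2 values of 3.7 share dense rank 7.
Remaining distinct values take the next consecutive integers.
Treatment values → pooled ranks: 4.2→9, 3.7→7, 3.7→7, 3.5→6, 4.3→10
Rank sum = 9 + 7 + 7 + 6 + 10 = 39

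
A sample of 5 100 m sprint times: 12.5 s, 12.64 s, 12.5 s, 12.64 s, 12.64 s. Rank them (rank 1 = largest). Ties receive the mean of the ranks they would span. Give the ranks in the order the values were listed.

4.5, 2, 4.5, 2, 2

Sorted (descending): 12.64, 12.64, 12.64, 12.5, 12.5
The 3 values of 12.64 occupy positions 1–3 → average rank 2.
The 2 values of 12.5 occupy positions 4–5 → average rank (4+5)/2 = 4.5.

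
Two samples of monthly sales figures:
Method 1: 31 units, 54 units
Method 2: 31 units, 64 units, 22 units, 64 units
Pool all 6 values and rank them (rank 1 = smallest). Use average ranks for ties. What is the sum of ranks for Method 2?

14.5

Sorted (ascending): 22, 31, 31, 54, 64, 64
The 2 values of 31 occupy positions 2–3 → average rank (2+3)/2 = 2.5.
The 2 values of 64 occupy positions 5–6 → average rank (5+6)/2 = 5.5.
Method 2 values → pooled ranks: 31→2.5, 64→5.5, 22→1, 64→5.5
Rank sum = 2.5 + 5.5 + 1 + 5.5 = 14.5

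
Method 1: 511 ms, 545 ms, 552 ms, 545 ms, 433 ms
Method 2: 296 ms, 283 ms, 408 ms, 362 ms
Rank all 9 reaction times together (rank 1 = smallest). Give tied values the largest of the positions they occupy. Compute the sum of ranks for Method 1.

Sorted (ascending): 283, 296, 362, 408, 433, 511, 545, 545, 552
The 2 values of 545 occupy positions 7–8 → each gets rank 8.
Method 1 values → pooled ranks: 511→6, 545→8, 552→9, 545→8, 433→5
Rank sum = 6 + 8 + 9 + 8 + 5 = 36

36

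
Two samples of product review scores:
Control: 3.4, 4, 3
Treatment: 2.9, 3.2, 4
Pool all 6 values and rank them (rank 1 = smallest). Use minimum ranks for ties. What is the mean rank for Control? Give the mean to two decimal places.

Sorted (ascending): 2.9, 3, 3.2, 3.4, 4, 4
The 2 values of 4 occupy positions 5–6 → each gets rank 5.
Control values → pooled ranks: 3.4→4, 4→5, 3→2
Mean rank = (4 + 5 + 2) / 3 = 3.67

3.67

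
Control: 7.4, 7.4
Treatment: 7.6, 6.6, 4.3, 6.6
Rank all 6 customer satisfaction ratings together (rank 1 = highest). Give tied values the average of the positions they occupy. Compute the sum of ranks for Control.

5

Sorted (descending): 7.6, 7.4, 7.4, 6.6, 6.6, 4.3
The 2 values of 7.4 occupy positions 2–3 → average rank (2+3)/2 = 2.5.
The 2 values of 6.6 occupy positions 4–5 → average rank (4+5)/2 = 4.5.
Control values → pooled ranks: 7.4→2.5, 7.4→2.5
Rank sum = 2.5 + 2.5 = 5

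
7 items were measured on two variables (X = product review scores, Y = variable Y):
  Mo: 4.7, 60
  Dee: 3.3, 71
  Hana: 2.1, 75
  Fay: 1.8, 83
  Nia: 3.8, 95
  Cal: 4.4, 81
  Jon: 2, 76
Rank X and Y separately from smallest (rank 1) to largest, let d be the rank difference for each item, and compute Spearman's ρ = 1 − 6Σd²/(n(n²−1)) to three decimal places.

Ranks of variable 1: 7, 4, 3, 1, 5, 6, 2
Ranks of variable 2: 1, 2, 3, 6, 7, 5, 4
d = r₁ − r₂: 6, 2, 0, -5, -2, 1, -2
d²: 36, 4, 0, 25, 4, 1, 4; Σd² = 74
ρ = 1 − 6·74/(7·48) = 1 − 444/336 = -0.321

-0.321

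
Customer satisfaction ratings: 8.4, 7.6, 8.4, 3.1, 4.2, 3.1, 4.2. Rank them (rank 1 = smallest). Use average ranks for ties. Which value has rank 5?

7.6

Sorted (ascending): 3.1, 3.1, 4.2, 4.2, 7.6, 8.4, 8.4
The 2 values of 3.1 occupy positions 1–2 → average rank (1+2)/2 = 1.5.
The 2 values of 4.2 occupy positions 3–4 → average rank (3+4)/2 = 3.5.
The 2 values of 8.4 occupy positions 6–7 → average rank (6+7)/2 = 6.5.
Rank 5 → value 7.6.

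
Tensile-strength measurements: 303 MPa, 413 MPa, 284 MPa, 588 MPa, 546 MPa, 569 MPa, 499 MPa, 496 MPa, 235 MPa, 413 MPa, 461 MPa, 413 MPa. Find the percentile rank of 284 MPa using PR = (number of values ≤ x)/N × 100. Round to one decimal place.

16.7

N = 12.
Strictly below 284: 1. Equal to 284: 1.
PR = 2/12 × 100 = 16.7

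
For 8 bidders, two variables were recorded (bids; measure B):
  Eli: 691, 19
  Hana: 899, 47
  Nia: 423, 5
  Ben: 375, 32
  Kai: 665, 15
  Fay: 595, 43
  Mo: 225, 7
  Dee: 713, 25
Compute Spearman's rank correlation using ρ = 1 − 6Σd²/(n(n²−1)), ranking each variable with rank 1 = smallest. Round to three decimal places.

Ranks of variable 1: 6, 8, 3, 2, 5, 4, 1, 7
Ranks of variable 2: 4, 8, 1, 6, 3, 7, 2, 5
d = r₁ − r₂: 2, 0, 2, -4, 2, -3, -1, 2
d²: 4, 0, 4, 16, 4, 9, 1, 4; Σd² = 42
ρ = 1 − 6·42/(8·63) = 1 − 252/504 = 0.500

0.500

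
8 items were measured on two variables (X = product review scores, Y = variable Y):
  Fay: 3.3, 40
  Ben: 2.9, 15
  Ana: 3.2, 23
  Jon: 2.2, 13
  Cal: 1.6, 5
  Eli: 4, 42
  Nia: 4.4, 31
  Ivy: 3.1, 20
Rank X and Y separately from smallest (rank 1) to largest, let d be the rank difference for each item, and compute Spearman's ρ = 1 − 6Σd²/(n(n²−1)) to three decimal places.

Ranks of variable 1: 6, 3, 5, 2, 1, 7, 8, 4
Ranks of variable 2: 7, 3, 5, 2, 1, 8, 6, 4
d = r₁ − r₂: -1, 0, 0, 0, 0, -1, 2, 0
d²: 1, 0, 0, 0, 0, 1, 4, 0; Σd² = 6
ρ = 1 − 6·6/(8·63) = 1 − 36/504 = 0.929

0.929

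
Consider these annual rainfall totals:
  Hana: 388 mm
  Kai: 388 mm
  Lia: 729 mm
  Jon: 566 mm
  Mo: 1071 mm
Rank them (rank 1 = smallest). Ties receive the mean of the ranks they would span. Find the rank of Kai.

1.5

Sorted (ascending): 388, 388, 566, 729, 1071
The 2 values of 388 occupy positions 1–2 → average rank (1+2)/2 = 1.5.
Kai has value 388 mm → rank 1.5.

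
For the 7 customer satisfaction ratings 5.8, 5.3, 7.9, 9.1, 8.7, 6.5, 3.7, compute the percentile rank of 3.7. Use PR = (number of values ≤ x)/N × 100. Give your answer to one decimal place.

N = 7.
Strictly below 3.7: 0. Equal to 3.7: 1.
PR = 1/7 × 100 = 14.3

14.3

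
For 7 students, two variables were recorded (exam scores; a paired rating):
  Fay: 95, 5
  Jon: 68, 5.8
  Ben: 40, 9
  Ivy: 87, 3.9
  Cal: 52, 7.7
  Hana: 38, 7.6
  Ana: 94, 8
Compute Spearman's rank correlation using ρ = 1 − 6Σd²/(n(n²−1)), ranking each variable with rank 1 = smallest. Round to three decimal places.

-0.429

Ranks of variable 1: 7, 4, 2, 5, 3, 1, 6
Ranks of variable 2: 2, 3, 7, 1, 5, 4, 6
d = r₁ − r₂: 5, 1, -5, 4, -2, -3, 0
d²: 25, 1, 25, 16, 4, 9, 0; Σd² = 80
ρ = 1 − 6·80/(7·48) = 1 − 480/336 = -0.429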